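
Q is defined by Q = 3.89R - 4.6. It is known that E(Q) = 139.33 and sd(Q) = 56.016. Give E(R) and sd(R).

E(R) = 37, sd(R) = 14.4

From Q = 3.89R - 4.6: E(Q) = a·E(R) + b, so E(R) = (E(Q) − b)/a = (139.33 − (-4.6))/3.89 = 37.
sd(Q) = |a|·sd(R), so sd(R) = 56.016/|3.89| = 14.4.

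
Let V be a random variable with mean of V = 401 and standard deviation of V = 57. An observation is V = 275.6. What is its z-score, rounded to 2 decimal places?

z = (V − mean of V) / standard deviation of V = (275.6 − 401) / 57 = -2.20.

z = -2.20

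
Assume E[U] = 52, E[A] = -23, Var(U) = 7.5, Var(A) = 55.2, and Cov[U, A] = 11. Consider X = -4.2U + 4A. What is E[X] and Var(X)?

E[X] = (-4.2)·E[U] + 4·E[A] = (-4.2)·52 + 4·(-23) = -310.4.
Var(X) = a²·Var(U) + b²·Var(A) + 2ab·Cov[U, A] with a = -4.2, b = 4.
= (-4.2)²·7.5 + 4²·55.2 + 2·(-4.2)·4·11
= 132.3 + 883.2 + (-369.6) = 645.9.

E[X] = -310.4, Var(X) = 645.9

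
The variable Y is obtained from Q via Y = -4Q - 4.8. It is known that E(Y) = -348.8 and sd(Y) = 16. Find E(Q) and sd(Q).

From Y = -4Q - 4.8: E(Y) = a·E(Q) + b, so E(Q) = (E(Y) − b)/a = (-348.8 − (-4.8))/(-4) = 86.
sd(Y) = |a|·sd(Q), so sd(Q) = 16/|-4| = 4.

E(Q) = 86, sd(Q) = 4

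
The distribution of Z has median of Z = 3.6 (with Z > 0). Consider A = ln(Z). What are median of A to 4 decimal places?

ln(Z) is monotone on this domain, so median of A = ln(3.6) ≈ 1.2809.

median of A = 1.2809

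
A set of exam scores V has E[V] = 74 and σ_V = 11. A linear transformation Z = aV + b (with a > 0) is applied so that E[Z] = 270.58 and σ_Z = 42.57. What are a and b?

σ_Z = a·σ_V (a > 0), so a = 42.57/11 = 3.87.
E[Z] = a·E[V] + b, so b = 270.58 − 3.87·74 = -15.8.

a = 3.87, b = -15.8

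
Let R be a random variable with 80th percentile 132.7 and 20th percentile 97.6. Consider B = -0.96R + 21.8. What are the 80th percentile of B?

80th percentile of B = -71.896

Since a = -0.96 < 0 the transformation is decreasing, reversing order: the 80th percentile of B corresponds to the 20th percentile of R.
So P_{80}(B) = a·P_{20}(R) + b = (-0.96)·97.6 + 21.8 = -71.896.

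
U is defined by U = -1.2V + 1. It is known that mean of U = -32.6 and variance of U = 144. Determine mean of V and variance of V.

mean of V = 28, variance of V = 100

From U = -1.2V + 1: mean of U = a·mean of V + b, so mean of V = (mean of U − b)/a = (-32.6 − 1)/(-1.2) = 28.
variance of U = a²·variance of V, so variance of V = 144/(-1.2)² = 100.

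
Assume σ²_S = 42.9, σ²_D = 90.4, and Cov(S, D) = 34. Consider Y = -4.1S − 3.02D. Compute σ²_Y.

σ²_Y = a²·σ²_S + b²·σ²_D + 2ab·Cov(S, D) with a = -4.1, b = -3.02.
= (-4.1)²·42.9 + (-3.02)²·90.4 + 2·(-4.1)·(-3.02)·34
= 721.149 + 824.48416 + 841.976 = 2387.60916.

σ²_Y = 2387.60916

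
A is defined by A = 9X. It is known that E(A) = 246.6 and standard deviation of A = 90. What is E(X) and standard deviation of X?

E(X) = 27.4, standard deviation of X = 10

From A = 9X: E(A) = a·E(X) + b, so E(X) = (E(A) − b)/a = (246.6 − 0)/9 = 27.4.
standard deviation of A = |a|·standard deviation of X, so standard deviation of X = 90/|9| = 10.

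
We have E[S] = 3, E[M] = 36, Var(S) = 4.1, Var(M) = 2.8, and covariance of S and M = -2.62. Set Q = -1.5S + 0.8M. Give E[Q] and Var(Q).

E[Q] = (-1.5)·E[S] + 0.8·E[M] = (-1.5)·3 + 0.8·36 = 24.3.
Var(Q) = a²·Var(S) + b²·Var(M) + 2ab·covariance of S and M with a = -1.5, b = 0.8.
= (-1.5)²·4.1 + 0.8²·2.8 + 2·(-1.5)·0.8·(-2.62)
= 9.225 + 1.792 + 6.288 = 17.305.

E[Q] = 24.3, Var(Q) = 17.305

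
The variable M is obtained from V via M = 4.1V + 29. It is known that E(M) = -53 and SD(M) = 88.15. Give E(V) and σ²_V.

E(V) = -20, σ²_V = 462.25

From M = 4.1V + 29: E(M) = a·E(V) + b, so E(V) = (E(M) − b)/a = (-53 − 29)/4.1 = -20.
σ²_M = 88.15² = 7770.4225.
σ²_M = a²·σ²_V, so σ²_V = 7770.4225/4.1² = 462.25.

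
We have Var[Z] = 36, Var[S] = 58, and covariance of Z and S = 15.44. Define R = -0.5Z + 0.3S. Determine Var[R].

Var[R] = 9.588

Var[R] = a²·Var[Z] + b²·Var[S] + 2ab·covariance of Z and S with a = -0.5, b = 0.3.
= (-0.5)²·36 + 0.3²·58 + 2·(-0.5)·0.3·15.44
= 9 + 5.22 + (-4.632) = 9.588.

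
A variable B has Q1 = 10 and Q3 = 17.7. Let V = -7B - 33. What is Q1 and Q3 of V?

Q1(V) = -156.9, Q3(V) = -103

a = -7 < 0 reverses order: Q1(V) comes from Q3(B), Q3(V) from Q1(B).
Q1(V) = (-7)·17.7 + (-33) = -156.9; Q3(V) = (-7)·10 + (-33) = -103.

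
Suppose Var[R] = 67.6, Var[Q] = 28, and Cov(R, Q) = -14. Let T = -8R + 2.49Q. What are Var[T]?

Var[T] = a²·Var[R] + b²·Var[Q] + 2ab·Cov(R, Q) with a = -8, b = 2.49.
= (-8)²·67.6 + 2.49²·28 + 2·(-8)·2.49·(-14)
= 4326.4 + 173.6028 + 557.76 = 5057.7628.

Var[T] = 5057.7628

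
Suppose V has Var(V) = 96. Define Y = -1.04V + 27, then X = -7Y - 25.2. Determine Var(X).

Var(X) = 5087.8464

Var(Y) = (-1.04)²·96 = 103.8336.
Var(X) = (-7)²·103.8336 = 5087.8464.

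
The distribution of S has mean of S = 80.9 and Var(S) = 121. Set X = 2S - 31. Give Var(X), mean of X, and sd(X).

Var(X) = 484, mean of X = 130.8, sd(X) = 22

X = 2S - 31 is linear with a = 2, b = -31.
Var(X) = a²·Var(S) = 2²·121 = 484 (the additive constant -31 does not affect variance).
mean of X = a·mean of S + b = 2·80.9 + (-31) = 130.8.
sd(S) = √121 = 11.
sd(X) = |a|·sd(S) = |2|·11 = 22.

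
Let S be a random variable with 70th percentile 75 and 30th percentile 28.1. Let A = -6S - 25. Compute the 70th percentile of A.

70th percentile of A = -193.6

Since a = -6 < 0 the transformation is decreasing, reversing order: the 70th percentile of A corresponds to the 30th percentile of S.
So P_{70}(A) = a·P_{30}(S) + b = (-6)·28.1 + (-25) = -193.6.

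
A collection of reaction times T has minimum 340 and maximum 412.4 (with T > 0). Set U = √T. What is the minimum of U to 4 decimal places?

min(U) = 18.4391

√T is increasing on this domain, so min(U) comes from min(T) = 340: min(U) = √(340) ≈ 18.4391.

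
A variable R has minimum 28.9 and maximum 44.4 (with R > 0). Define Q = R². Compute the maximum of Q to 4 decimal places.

R² is increasing on this domain, so max(Q) comes from max(R) = 44.4: max(Q) = square(44.4) = 1971.36.

max(Q) = 1971.36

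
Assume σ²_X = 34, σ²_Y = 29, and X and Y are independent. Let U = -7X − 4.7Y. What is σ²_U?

σ²_U = 2306.61

σ²_U = a²·σ²_X + b²·σ²_Y + 2ab·covariance of X and Y with a = -7, b = -4.7.
Independence gives covariance of X and Y = 0.
= (-7)²·34 + (-4.7)²·29 + 2·(-7)·(-4.7)·0
= 1666 + 640.61 + 0 = 2306.61.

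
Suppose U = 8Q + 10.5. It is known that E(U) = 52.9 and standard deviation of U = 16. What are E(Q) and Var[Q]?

E(Q) = 5.3, Var[Q] = 4

From U = 8Q + 10.5: E(U) = a·E(Q) + b, so E(Q) = (E(U) − b)/a = (52.9 − 10.5)/8 = 5.3.
Var[U] = 16² = 256.
Var[U] = a²·Var[Q], so Var[Q] = 256/8² = 4.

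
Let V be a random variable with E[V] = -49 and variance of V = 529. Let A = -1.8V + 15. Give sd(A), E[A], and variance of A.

A = -1.8V + 15 is linear with a = -1.8, b = 15.
sd(V) = √529 = 23.
sd(A) = |a|·sd(V) = |-1.8|·23 = 41.4.
E[A] = a·E[V] + b = (-1.8)·(-49) + 15 = 103.2.
variance of A = a²·variance of V = (-1.8)²·529 = 1713.96 (the additive constant 15 does not affect variance).

sd(A) = 41.4, E[A] = 103.2, variance of A = 1713.96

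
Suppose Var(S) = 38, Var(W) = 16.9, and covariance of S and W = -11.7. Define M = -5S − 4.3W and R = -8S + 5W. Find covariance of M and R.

By bilinearity, covariance of M and R = ac·Var(S) + bd·Var(W) + (ad+bc)·covariance of S and W, with a=-5, b=-4.3, c=-8, d=5.
ac·Var(S) = (-5)·(-8)·38 = 1520
bd·Var(W) = (-4.3)·5·16.9 = -363.35
(ad+bc)·covariance of S and W = (9.4)·(-11.7) = -109.98
covariance of M and R = 1520 + (-363.35) + (-109.98) = 1046.67.

covariance of M and R = 1046.67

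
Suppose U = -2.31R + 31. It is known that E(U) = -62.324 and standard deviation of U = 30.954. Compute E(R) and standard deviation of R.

E(R) = 40.4, standard deviation of R = 13.4

From U = -2.31R + 31: E(U) = a·E(R) + b, so E(R) = (E(U) − b)/a = (-62.324 − 31)/(-2.31) = 40.4.
standard deviation of U = |a|·standard deviation of R, so standard deviation of R = 30.954/|-2.31| = 13.4.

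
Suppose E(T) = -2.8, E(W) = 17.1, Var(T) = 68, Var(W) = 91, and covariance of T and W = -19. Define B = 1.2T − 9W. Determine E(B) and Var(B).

E(B) = 1.2·E(T) + (-9)·E(W) = 1.2·(-2.8) + (-9)·17.1 = -157.26.
Var(B) = a²·Var(T) + b²·Var(W) + 2ab·covariance of T and W with a = 1.2, b = -9.
= 1.2²·68 + (-9)²·91 + 2·1.2·(-9)·(-19)
= 97.92 + 7371 + 410.4 = 7879.32.

E(B) = -157.26, Var(B) = 7879.32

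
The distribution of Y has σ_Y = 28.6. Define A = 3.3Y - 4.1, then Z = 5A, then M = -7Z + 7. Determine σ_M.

σ_A = |3.3|·28.6 = 94.38.
σ_Z = |5|·94.38 = 471.9.
σ_M = |-7|·471.9 = 3303.3.

σ_M = 3303.3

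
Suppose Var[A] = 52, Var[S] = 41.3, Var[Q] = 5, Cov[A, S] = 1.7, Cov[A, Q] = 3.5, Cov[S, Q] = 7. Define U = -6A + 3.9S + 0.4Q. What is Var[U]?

Var[U] = a²·Var[A] + b²·Var[S] + c²·Var[Q] + 2ab·Cov[A, S] + 2ac·Cov[A, Q] + 2bc·Cov[S, Q], with a = -6, b = 3.9, c = 0.4.
= 1872 + 628.173 + 0.8 + (-79.56) + (-16.8) + 21.84
= 2426.453.

Var[U] = 2426.453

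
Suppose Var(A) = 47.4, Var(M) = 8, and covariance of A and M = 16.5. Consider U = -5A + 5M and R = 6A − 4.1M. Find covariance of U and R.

covariance of U and R = -752.75

By bilinearity, covariance of U and R = ac·Var(A) + bd·Var(M) + (ad+bc)·covariance of A and M, with a=-5, b=5, c=6, d=-4.1.
ac·Var(A) = (-5)·6·47.4 = -1422
bd·Var(M) = 5·(-4.1)·8 = -164
(ad+bc)·covariance of A and M = (50.5)·16.5 = 833.25
covariance of U and R = -1422 + (-164) + 833.25 = -752.75.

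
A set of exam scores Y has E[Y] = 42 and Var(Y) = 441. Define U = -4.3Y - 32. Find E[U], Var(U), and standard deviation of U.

U = -4.3Y - 32 is linear with a = -4.3, b = -32.
E[U] = a·E[Y] + b = (-4.3)·42 + (-32) = -212.6.
Var(U) = a²·Var(Y) = (-4.3)²·441 = 8154.09 (the additive constant -32 does not affect variance).
standard deviation of Y = √441 = 21.
standard deviation of U = |a|·standard deviation of Y = |-4.3|·21 = 90.3.

E[U] = -212.6, Var(U) = 8154.09, standard deviation of U = 90.3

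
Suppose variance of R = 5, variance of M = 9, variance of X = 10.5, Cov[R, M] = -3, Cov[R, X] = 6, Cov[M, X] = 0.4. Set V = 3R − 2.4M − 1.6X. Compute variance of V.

variance of V = a²·variance of R + b²·variance of M + c²·variance of X + 2ab·Cov[R, M] + 2ac·Cov[R, X] + 2bc·Cov[M, X], with a = 3, b = -2.4, c = -1.6.
= 45 + 51.84 + 26.88 + 43.2 + (-57.6) + 3.072
= 112.392.

variance of V = 112.392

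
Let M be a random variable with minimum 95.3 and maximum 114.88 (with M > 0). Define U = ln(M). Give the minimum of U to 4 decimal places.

min(U) = 4.557

ln(M) is increasing on this domain, so min(U) comes from min(M) = 95.3: min(U) = ln(95.3) ≈ 4.557.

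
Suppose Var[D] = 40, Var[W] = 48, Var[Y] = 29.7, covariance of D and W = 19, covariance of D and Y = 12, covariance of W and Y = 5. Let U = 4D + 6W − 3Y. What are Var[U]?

Var[U] = 3079.3

Var[U] = a²·Var[D] + b²·Var[W] + c²·Var[Y] + 2ab·covariance of D and W + 2ac·covariance of D and Y + 2bc·covariance of W and Y, with a = 4, b = 6, c = -3.
= 640 + 1728 + 267.3 + 912 + (-288) + (-180)
= 3079.3.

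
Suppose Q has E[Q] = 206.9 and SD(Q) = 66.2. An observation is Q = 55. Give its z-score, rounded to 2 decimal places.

z = (Q − E[Q]) / SD(Q) = (55 − 206.9) / 66.2 ≈ -2.29.

z = -2.29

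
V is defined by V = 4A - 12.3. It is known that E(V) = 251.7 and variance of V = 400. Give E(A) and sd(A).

From V = 4A - 12.3: E(V) = a·E(A) + b, so E(A) = (E(V) − b)/a = (251.7 − (-12.3))/4 = 66.
sd(V) = √400 = 20.
sd(V) = |a|·sd(A), so sd(A) = 20/|4| = 5.

E(A) = 66, sd(A) = 5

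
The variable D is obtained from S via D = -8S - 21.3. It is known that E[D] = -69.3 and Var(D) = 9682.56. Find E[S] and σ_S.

E[S] = 6, σ_S = 12.3

From D = -8S - 21.3: E[D] = a·E[S] + b, so E[S] = (E[D] − b)/a = (-69.3 − (-21.3))/(-8) = 6.
σ_D = √9682.56 = 98.4.
σ_D = |a|·σ_S, so σ_S = 98.4/|-8| = 12.3.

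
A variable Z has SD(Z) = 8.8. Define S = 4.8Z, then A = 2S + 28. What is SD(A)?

SD(A) = 84.48

SD(S) = |4.8|·8.8 = 42.24.
SD(A) = |2|·42.24 = 84.48.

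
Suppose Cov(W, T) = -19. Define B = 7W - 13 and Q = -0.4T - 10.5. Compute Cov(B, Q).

Cov(B, Q) = 53.2

Cov(B, Q) = a·c·Cov(W, T) = 7·(-0.4)·(-19) = 53.2. Additive constants drop out.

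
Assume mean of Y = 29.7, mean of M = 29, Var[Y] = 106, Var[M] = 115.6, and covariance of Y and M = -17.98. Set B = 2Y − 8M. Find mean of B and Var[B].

mean of B = -172.6, Var[B] = 8397.76

mean of B = 2·mean of Y + (-8)·mean of M = 2·29.7 + (-8)·29 = -172.6.
Var[B] = a²·Var[Y] + b²·Var[M] + 2ab·covariance of Y and M with a = 2, b = -8.
= 2²·106 + (-8)²·115.6 + 2·2·(-8)·(-17.98)
= 424 + 7398.4 + 575.36 = 8397.76.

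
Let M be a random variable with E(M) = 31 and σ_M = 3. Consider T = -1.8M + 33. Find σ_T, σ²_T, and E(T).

T = -1.8M + 33 is linear with a = -1.8, b = 33.
σ_T = |a|·σ_M = |-1.8|·3 = 5.4.
σ²_M = 3² = 9.
σ²_T = a²·σ²_M = (-1.8)²·9 = 29.16 (the additive constant 33 does not affect variance).
E(T) = a·E(M) + b = (-1.8)·31 + 33 = -22.8.

σ_T = 5.4, σ²_T = 29.16, E(T) = -22.8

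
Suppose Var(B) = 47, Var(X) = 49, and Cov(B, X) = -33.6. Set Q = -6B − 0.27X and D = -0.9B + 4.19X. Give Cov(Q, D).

By bilinearity, Cov(Q, D) = ac·Var(B) + bd·Var(X) + (ad+bc)·Cov(B, X), with a=-6, b=-0.27, c=-0.9, d=4.19.
ac·Var(B) = (-6)·(-0.9)·47 = 253.8
bd·Var(X) = (-0.27)·4.19·49 = -55.4337
(ad+bc)·Cov(B, X) = (-24.897)·(-33.6) = 836.5392
Cov(Q, D) = 253.8 + (-55.4337) + 836.5392 = 1034.9055.

Cov(Q, D) = 1034.9055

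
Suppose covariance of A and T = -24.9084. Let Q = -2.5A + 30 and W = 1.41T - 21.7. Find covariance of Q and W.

covariance of Q and W = 87.80211

covariance of Q and W = a·c·covariance of A and T = (-2.5)·1.41·(-24.9084) = 87.80211. Additive constants drop out.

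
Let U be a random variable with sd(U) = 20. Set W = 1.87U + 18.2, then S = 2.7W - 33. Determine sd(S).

sd(S) = 100.98

sd(W) = |1.87|·20 = 37.4.
sd(S) = |2.7|·37.4 = 100.98.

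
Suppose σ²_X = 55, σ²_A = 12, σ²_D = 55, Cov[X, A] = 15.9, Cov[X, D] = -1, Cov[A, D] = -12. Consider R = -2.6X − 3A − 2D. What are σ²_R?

σ²_R = 793.44

σ²_R = a²·σ²_X + b²·σ²_A + c²·σ²_D + 2ab·Cov[X, A] + 2ac·Cov[X, D] + 2bc·Cov[A, D], with a = -2.6, b = -3, c = -2.
= 371.8 + 108 + 220 + 248.04 + (-10.4) + (-144)
= 793.44.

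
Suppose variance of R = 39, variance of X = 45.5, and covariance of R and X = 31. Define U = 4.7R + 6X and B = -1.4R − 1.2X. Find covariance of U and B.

By bilinearity, covariance of U and B = ac·variance of R + bd·variance of X + (ad+bc)·covariance of R and X, with a=4.7, b=6, c=-1.4, d=-1.2.
ac·variance of R = 4.7·(-1.4)·39 = -256.62
bd·variance of X = 6·(-1.2)·45.5 = -327.6
(ad+bc)·covariance of R and X = (-14.04)·31 = -435.24
covariance of U and B = -256.62 + (-327.6) + (-435.24) = -1019.46.

covariance of U and B = -1019.46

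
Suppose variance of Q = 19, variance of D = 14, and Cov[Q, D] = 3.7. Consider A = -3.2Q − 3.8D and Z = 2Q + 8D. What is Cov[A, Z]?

Cov[A, Z] = -670.04

By bilinearity, Cov[A, Z] = ac·variance of Q + bd·variance of D + (ad+bc)·Cov[Q, D], with a=-3.2, b=-3.8, c=2, d=8.
ac·variance of Q = (-3.2)·2·19 = -121.6
bd·variance of D = (-3.8)·8·14 = -425.6
(ad+bc)·Cov[Q, D] = (-33.2)·3.7 = -122.84
Cov[A, Z] = -121.6 + (-425.6) + (-122.84) = -670.04.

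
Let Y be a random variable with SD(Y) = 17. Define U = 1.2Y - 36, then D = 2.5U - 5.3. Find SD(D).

SD(D) = 51

SD(U) = |1.2|·17 = 20.4.
SD(D) = |2.5|·20.4 = 51.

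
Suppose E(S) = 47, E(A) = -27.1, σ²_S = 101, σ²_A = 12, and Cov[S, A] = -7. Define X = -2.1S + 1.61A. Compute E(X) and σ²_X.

E(X) = -142.331, σ²_X = 523.8492

E(X) = (-2.1)·E(S) + 1.61·E(A) = (-2.1)·47 + 1.61·(-27.1) = -142.331.
σ²_X = a²·σ²_S + b²·σ²_A + 2ab·Cov[S, A] with a = -2.1, b = 1.61.
= (-2.1)²·101 + 1.61²·12 + 2·(-2.1)·1.61·(-7)
= 445.41 + 31.1052 + 47.334 = 523.8492.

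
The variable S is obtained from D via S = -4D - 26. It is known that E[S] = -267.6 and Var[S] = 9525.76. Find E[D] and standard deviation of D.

E[D] = 60.4, standard deviation of D = 24.4

From S = -4D - 26: E[S] = a·E[D] + b, so E[D] = (E[S] − b)/a = (-267.6 − (-26))/(-4) = 60.4.
standard deviation of S = √9525.76 = 97.6.
standard deviation of S = |a|·standard deviation of D, so standard deviation of D = 97.6/|-4| = 24.4.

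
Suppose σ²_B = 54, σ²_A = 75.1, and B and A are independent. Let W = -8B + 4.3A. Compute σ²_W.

σ²_W = a²·σ²_B + b²·σ²_A + 2ab·Cov(B, A) with a = -8, b = 4.3.
Independence gives Cov(B, A) = 0.
= (-8)²·54 + 4.3²·75.1 + 2·(-8)·4.3·0
= 3456 + 1388.599 + 0 = 4844.599.

σ²_W = 4844.599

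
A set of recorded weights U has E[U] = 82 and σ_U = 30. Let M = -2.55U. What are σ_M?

σ_M = 76.5

M = -2.55U is linear with a = -2.55, b = 0.
σ_M = |a|·σ_U = |-2.55|·30 = 76.5.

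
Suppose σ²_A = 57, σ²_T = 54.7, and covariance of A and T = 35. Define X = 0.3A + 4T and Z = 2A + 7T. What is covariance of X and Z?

covariance of X and Z = 1919.3

By bilinearity, covariance of X and Z = ac·σ²_A + bd·σ²_T + (ad+bc)·covariance of A and T, with a=0.3, b=4, c=2, d=7.
ac·σ²_A = 0.3·2·57 = 34.2
bd·σ²_T = 4·7·54.7 = 1531.6
(ad+bc)·covariance of A and T = (10.1)·35 = 353.5
covariance of X and Z = 34.2 + 1531.6 + 353.5 = 1919.3.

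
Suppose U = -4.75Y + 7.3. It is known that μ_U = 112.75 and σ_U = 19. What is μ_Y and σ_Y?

From U = -4.75Y + 7.3: μ_U = a·μ_Y + b, so μ_Y = (μ_U − b)/a = (112.75 − 7.3)/(-4.75) = -22.2.
σ_U = |a|·σ_Y, so σ_Y = 19/|-4.75| = 4.

μ_Y = -22.2, σ_Y = 4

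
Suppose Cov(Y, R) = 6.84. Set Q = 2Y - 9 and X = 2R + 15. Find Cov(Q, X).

Cov(Q, X) = a·c·Cov(Y, R) = 2·2·6.84 = 27.36. Additive constants drop out.

Cov(Q, X) = 27.36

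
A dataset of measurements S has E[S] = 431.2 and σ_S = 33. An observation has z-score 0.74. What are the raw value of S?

S = 455.62

S = E[S] + z·σ_S = 431.2 + 0.74·33 = 455.62.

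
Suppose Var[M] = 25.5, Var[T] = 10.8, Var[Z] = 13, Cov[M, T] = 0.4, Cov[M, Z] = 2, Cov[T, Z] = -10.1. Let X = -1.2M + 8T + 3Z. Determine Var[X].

Var[X] = a²·Var[M] + b²·Var[T] + c²·Var[Z] + 2ab·Cov[M, T] + 2ac·Cov[M, Z] + 2bc·Cov[T, Z], with a = -1.2, b = 8, c = 3.
= 36.72 + 691.2 + 117 + (-7.68) + (-14.4) + (-484.8)
= 338.04.

Var[X] = 338.04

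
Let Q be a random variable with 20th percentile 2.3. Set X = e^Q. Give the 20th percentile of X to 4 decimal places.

e^Q is increasing, so P_{20}(X) = g(P_{20}(Q)) ≈ 9.9742.

20th percentile of X = 9.9742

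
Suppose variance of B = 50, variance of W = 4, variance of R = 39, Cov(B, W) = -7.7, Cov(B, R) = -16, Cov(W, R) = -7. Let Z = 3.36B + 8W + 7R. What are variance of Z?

variance of Z = 780.888

variance of Z = a²·variance of B + b²·variance of W + c²·variance of R + 2ab·Cov(B, W) + 2ac·Cov(B, R) + 2bc·Cov(W, R), with a = 3.36, b = 8, c = 7.
= 564.48 + 256 + 1911 + (-413.952) + (-752.64) + (-784)
= 780.888.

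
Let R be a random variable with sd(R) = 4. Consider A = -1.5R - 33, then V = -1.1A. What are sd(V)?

sd(A) = |-1.5|·4 = 6.
sd(V) = |-1.1|·6 = 6.6.

sd(V) = 6.6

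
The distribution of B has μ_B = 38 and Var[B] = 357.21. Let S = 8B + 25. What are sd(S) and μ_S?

S = 8B + 25 is linear with a = 8, b = 25.
sd(B) = √357.21 = 18.9.
sd(S) = |a|·sd(B) = |8|·18.9 = 151.2.
μ_S = a·μ_B + b = 8·38 + 25 = 329.

sd(S) = 151.2, μ_S = 329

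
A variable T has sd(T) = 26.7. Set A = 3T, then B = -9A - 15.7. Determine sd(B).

sd(B) = 720.9

sd(A) = |3|·26.7 = 80.1.
sd(B) = |-9|·80.1 = 720.9.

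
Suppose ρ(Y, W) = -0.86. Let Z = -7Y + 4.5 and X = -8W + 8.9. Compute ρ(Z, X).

ρ(Z, X) = -0.86

Linear rescalings preserve correlation up to sign; here the slopes -7 and -8 have the same sign, so ρ(Z, X) = ρ(Y, W) = -0.86.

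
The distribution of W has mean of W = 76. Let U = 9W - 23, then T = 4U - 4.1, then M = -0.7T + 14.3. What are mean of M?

mean of M = -1833.63

mean of U = 9·76 + (-23) = 661.
mean of T = 4·661 + (-4.1) = 2639.9.
mean of M = (-0.7)·2639.9 + 14.3 = -1833.63.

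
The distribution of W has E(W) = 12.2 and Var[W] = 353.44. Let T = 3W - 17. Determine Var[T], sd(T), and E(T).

Var[T] = 3180.96, sd(T) = 56.4, E(T) = 19.6

T = 3W - 17 is linear with a = 3, b = -17.
Var[T] = a²·Var[W] = 3²·353.44 = 3180.96 (the additive constant -17 does not affect variance).
sd(W) = √353.44 = 18.8.
sd(T) = |a|·sd(W) = |3|·18.8 = 56.4.
E(T) = a·E(W) + b = 3·12.2 + (-17) = 19.6.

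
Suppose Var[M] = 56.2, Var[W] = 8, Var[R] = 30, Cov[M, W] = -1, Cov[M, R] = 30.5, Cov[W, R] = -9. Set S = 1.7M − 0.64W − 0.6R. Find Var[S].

Var[S] = 109.5388

Var[S] = a²·Var[M] + b²·Var[W] + c²·Var[R] + 2ab·Cov[M, W] + 2ac·Cov[M, R] + 2bc·Cov[W, R], with a = 1.7, b = -0.64, c = -0.6.
= 162.418 + 3.2768 + 10.8 + 2.176 + (-62.22) + (-6.912)
= 109.5388.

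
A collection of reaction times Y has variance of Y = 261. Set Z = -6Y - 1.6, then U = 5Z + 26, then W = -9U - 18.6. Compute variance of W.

variance of Z = (-6)²·261 = 9396.
variance of U = 5²·9396 = 234900.
variance of W = (-9)²·234900 = 19026900.

variance of W = 19026900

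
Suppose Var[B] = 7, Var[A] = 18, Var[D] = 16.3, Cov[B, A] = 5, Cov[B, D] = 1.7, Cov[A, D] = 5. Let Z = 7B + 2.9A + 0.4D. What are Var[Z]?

Var[Z] = 721.108

Var[Z] = a²·Var[B] + b²·Var[A] + c²·Var[D] + 2ab·Cov[B, A] + 2ac·Cov[B, D] + 2bc·Cov[A, D], with a = 7, b = 2.9, c = 0.4.
= 343 + 151.38 + 2.608 + 203 + 9.52 + 11.6
= 721.108.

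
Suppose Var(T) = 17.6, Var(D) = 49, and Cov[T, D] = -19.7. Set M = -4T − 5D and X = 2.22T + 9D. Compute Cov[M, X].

Cov[M, X] = -1433.418

By bilinearity, Cov[M, X] = ac·Var(T) + bd·Var(D) + (ad+bc)·Cov[T, D], with a=-4, b=-5, c=2.22, d=9.
ac·Var(T) = (-4)·2.22·17.6 = -156.288
bd·Var(D) = (-5)·9·49 = -2205
(ad+bc)·Cov[T, D] = (-47.1)·(-19.7) = 927.87
Cov[M, X] = -156.288 + (-2205) + 927.87 = -1433.418.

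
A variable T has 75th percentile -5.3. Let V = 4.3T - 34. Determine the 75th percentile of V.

75th percentile of V = -56.79

Since a = 4.3 > 0 the transformation is increasing, so the 75th percentile of V = a·(P_{75} of T) + b = 4.3·(-5.3) + (-34) = -56.79.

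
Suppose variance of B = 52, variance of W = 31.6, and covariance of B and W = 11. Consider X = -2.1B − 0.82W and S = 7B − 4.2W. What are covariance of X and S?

By bilinearity, covariance of X and S = ac·variance of B + bd·variance of W + (ad+bc)·covariance of B and W, with a=-2.1, b=-0.82, c=7, d=-4.2.
ac·variance of B = (-2.1)·7·52 = -764.4
bd·variance of W = (-0.82)·(-4.2)·31.6 = 108.8304
(ad+bc)·covariance of B and W = (3.08)·11 = 33.88
covariance of X and S = -764.4 + 108.8304 + 33.88 = -621.6896.

covariance of X and S = -621.6896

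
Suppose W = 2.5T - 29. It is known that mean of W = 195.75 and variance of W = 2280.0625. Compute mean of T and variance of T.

mean of T = 89.9, variance of T = 364.81

From W = 2.5T - 29: mean of W = a·mean of T + b, so mean of T = (mean of W − b)/a = (195.75 − (-29))/2.5 = 89.9.
variance of W = a²·variance of T, so variance of T = 2280.0625/2.5² = 364.81.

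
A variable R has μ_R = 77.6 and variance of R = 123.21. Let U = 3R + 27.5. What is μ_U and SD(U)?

μ_U = 260.3, SD(U) = 33.3

U = 3R + 27.5 is linear with a = 3, b = 27.5.
μ_U = a·μ_R + b = 3·77.6 + 27.5 = 260.3.
SD(R) = √123.21 = 11.1.
SD(U) = |a|·SD(R) = |3|·11.1 = 33.3.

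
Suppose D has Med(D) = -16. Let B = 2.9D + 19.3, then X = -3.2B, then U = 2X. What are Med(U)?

Med(B) = 2.9·(-16) + 19.3 = -27.1.
Med(X) = (-3.2)·(-27.1) = 86.72.
Med(U) = 2·86.72 = 173.44.

Med(U) = 173.44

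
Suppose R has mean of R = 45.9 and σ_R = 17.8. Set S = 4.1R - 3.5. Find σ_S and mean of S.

σ_S = 72.98, mean of S = 184.69

S = 4.1R - 3.5 is linear with a = 4.1, b = -3.5.
σ_S = |a|·σ_R = |4.1|·17.8 = 72.98.
mean of S = a·mean of R + b = 4.1·45.9 + (-3.5) = 184.69.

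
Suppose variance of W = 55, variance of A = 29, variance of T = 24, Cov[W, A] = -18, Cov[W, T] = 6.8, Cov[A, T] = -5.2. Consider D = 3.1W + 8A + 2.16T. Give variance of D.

variance of D = 1515.078

variance of D = a²·variance of W + b²·variance of A + c²·variance of T + 2ab·Cov[W, A] + 2ac·Cov[W, T] + 2bc·Cov[A, T], with a = 3.1, b = 8, c = 2.16.
= 528.55 + 1856 + 111.9744 + (-892.8) + 91.0656 + (-179.712)
= 1515.078.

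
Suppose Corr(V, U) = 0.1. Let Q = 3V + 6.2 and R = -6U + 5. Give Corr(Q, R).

Linear rescalings preserve |correlation|; the slopes 3 and -6 have opposite signs, so the correlation flips sign: Corr(Q, R) = −Corr(V, U) = -0.1.

Corr(Q, R) = -0.1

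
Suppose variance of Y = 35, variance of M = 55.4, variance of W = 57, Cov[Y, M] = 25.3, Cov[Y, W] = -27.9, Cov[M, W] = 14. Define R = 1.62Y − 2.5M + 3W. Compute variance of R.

variance of R = 264.986

variance of R = a²·variance of Y + b²·variance of M + c²·variance of W + 2ab·Cov[Y, M] + 2ac·Cov[Y, W] + 2bc·Cov[M, W], with a = 1.62, b = -2.5, c = 3.
= 91.854 + 346.25 + 513 + (-204.93) + (-271.188) + (-210)
= 264.986.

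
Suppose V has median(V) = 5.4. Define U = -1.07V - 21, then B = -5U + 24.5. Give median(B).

median(U) = (-1.07)·5.4 + (-21) = -26.778.
median(B) = (-5)·(-26.778) + 24.5 = 158.39.

median(B) = 158.39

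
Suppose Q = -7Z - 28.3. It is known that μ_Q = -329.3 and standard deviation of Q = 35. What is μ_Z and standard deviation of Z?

From Q = -7Z - 28.3: μ_Q = a·μ_Z + b, so μ_Z = (μ_Q − b)/a = (-329.3 − (-28.3))/(-7) = 43.
standard deviation of Q = |a|·standard deviation of Z, so standard deviation of Z = 35/|-7| = 5.

μ_Z = 43, standard deviation of Z = 5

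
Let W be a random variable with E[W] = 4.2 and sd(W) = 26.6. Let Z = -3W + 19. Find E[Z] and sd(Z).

E[Z] = 6.4, sd(Z) = 79.8

Z = -3W + 19 is linear with a = -3, b = 19.
E[Z] = a·E[W] + b = (-3)·4.2 + 19 = 6.4.
sd(Z) = |a|·sd(W) = |-3|·26.6 = 79.8.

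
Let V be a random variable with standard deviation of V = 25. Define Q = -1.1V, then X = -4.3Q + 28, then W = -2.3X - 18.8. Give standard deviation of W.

standard deviation of W = 271.975

standard deviation of Q = |-1.1|·25 = 27.5.
standard deviation of X = |-4.3|·27.5 = 118.25.
standard deviation of W = |-2.3|·118.25 = 271.975.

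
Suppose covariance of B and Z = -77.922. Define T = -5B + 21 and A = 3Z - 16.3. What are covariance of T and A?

covariance of T and A = 1168.83

covariance of T and A = a·c·covariance of B and Z = (-5)·3·(-77.922) = 1168.83. Additive constants drop out.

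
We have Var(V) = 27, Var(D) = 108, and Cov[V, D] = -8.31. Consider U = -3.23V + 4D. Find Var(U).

Var(U) = 2224.4187

Var(U) = a²·Var(V) + b²·Var(D) + 2ab·Cov[V, D] with a = -3.23, b = 4.
= (-3.23)²·27 + 4²·108 + 2·(-3.23)·4·(-8.31)
= 281.6883 + 1728 + 214.7304 = 2224.4187.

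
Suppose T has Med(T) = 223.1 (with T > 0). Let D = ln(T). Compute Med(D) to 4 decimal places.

Med(D) = 5.4076

ln(T) is monotone on this domain, so Med(D) = ln(223.1) ≈ 5.4076.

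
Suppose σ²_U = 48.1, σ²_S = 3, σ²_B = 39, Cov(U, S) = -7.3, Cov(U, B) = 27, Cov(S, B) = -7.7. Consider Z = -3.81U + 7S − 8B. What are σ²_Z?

σ²_Z = a²·σ²_U + b²·σ²_S + c²·σ²_B + 2ab·Cov(U, S) + 2ac·Cov(U, B) + 2bc·Cov(S, B), with a = -3.81, b = 7, c = -8.
= 698.22441 + 147 + 2496 + 389.382 + 1645.92 + 862.4
= 6238.92641.

σ²_Z = 6238.92641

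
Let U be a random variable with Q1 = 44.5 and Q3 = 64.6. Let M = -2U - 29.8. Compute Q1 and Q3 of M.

Q1(M) = -159, Q3(M) = -118.8

a = -2 < 0 reverses order: Q1(M) comes from Q3(U), Q3(M) from Q1(U).
Q1(M) = (-2)·64.6 + (-29.8) = -159; Q3(M) = (-2)·44.5 + (-29.8) = -118.8.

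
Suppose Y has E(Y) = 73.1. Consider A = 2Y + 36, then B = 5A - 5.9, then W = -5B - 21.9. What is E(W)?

E(W) = -4547.4

E(A) = 2·73.1 + 36 = 182.2.
E(B) = 5·182.2 + (-5.9) = 905.1.
E(W) = (-5)·905.1 + (-21.9) = -4547.4.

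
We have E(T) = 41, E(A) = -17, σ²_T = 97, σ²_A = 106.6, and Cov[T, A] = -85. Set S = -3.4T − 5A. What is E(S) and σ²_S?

E(S) = -54.4, σ²_S = 896.32

E(S) = (-3.4)·E(T) + (-5)·E(A) = (-3.4)·41 + (-5)·(-17) = -54.4.
σ²_S = a²·σ²_T + b²·σ²_A + 2ab·Cov[T, A] with a = -3.4, b = -5.
= (-3.4)²·97 + (-5)²·106.6 + 2·(-3.4)·(-5)·(-85)
= 1121.32 + 2665 + (-2890) = 896.32.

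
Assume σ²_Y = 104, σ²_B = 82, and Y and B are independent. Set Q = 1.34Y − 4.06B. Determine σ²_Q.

σ²_Q = a²·σ²_Y + b²·σ²_B + 2ab·Cov(Y, B) with a = 1.34, b = -4.06.
Independence gives Cov(Y, B) = 0.
= 1.34²·104 + (-4.06)²·82 + 2·1.34·(-4.06)·0
= 186.7424 + 1351.6552 + 0 = 1538.3976.

σ²_Q = 1538.3976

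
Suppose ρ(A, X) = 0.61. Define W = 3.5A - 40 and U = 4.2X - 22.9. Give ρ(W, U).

ρ(W, U) = 0.61

Linear rescalings preserve correlation up to sign; here the slopes 3.5 and 4.2 have the same sign, so ρ(W, U) = ρ(A, X) = 0.61.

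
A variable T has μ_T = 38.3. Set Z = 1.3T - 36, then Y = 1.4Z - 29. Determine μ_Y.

μ_Y = -9.694

μ_Z = 1.3·38.3 + (-36) = 13.79.
μ_Y = 1.4·13.79 + (-29) = -9.694.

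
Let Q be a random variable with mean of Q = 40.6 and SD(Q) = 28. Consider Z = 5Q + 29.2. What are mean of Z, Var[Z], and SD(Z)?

mean of Z = 232.2, Var[Z] = 19600, SD(Z) = 140

Z = 5Q + 29.2 is linear with a = 5, b = 29.2.
mean of Z = a·mean of Q + b = 5·40.6 + 29.2 = 232.2.
Var[Q] = 28² = 784.
Var[Z] = a²·Var[Q] = 5²·784 = 19600 (the additive constant 29.2 does not affect variance).
SD(Z) = |a|·SD(Q) = |5|·28 = 140.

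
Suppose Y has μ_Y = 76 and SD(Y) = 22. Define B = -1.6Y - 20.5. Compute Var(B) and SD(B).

Var(B) = 1239.04, SD(B) = 35.2

B = -1.6Y - 20.5 is linear with a = -1.6, b = -20.5.
Var(Y) = 22² = 484.
Var(B) = a²·Var(Y) = (-1.6)²·484 = 1239.04 (the additive constant -20.5 does not affect variance).
SD(B) = |a|·SD(Y) = |-1.6|·22 = 35.2.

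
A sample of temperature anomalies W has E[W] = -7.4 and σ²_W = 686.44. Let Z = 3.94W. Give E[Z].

E[Z] = -29.156

Z = 3.94W is linear with a = 3.94, b = 0.
E[Z] = a·E[W] + b = 3.94·(-7.4) = -29.156.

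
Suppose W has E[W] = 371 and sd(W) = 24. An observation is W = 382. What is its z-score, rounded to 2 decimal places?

z = 0.46

z = (W − E[W]) / sd(W) = (382 − 371) / 24 ≈ 0.46.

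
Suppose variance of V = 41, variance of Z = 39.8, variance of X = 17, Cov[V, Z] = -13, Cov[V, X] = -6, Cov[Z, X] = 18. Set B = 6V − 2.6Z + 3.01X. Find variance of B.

variance of B = 1806.2137

variance of B = a²·variance of V + b²·variance of Z + c²·variance of X + 2ab·Cov[V, Z] + 2ac·Cov[V, X] + 2bc·Cov[Z, X], with a = 6, b = -2.6, c = 3.01.
= 1476 + 269.048 + 154.0217 + 405.6 + (-216.72) + (-281.736)
= 1806.2137.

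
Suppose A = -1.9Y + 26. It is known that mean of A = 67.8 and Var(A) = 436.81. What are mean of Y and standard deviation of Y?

From A = -1.9Y + 26: mean of A = a·mean of Y + b, so mean of Y = (mean of A − b)/a = (67.8 − 26)/(-1.9) = -22.
standard deviation of A = √436.81 = 20.9.
standard deviation of A = |a|·standard deviation of Y, so standard deviation of Y = 20.9/|-1.9| = 11.

mean of Y = -22, standard deviation of Y = 11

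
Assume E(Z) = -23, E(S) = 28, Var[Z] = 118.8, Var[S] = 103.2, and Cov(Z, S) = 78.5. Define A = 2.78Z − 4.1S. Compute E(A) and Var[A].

E(A) = 2.78·E(Z) + (-4.1)·E(S) = 2.78·(-23) + (-4.1)·28 = -178.74.
Var[A] = a²·Var[Z] + b²·Var[S] + 2ab·Cov(Z, S) with a = 2.78, b = -4.1.
= 2.78²·118.8 + (-4.1)²·103.2 + 2·2.78·(-4.1)·78.5
= 918.13392 + 1734.792 + (-1789.486) = 863.43992.

E(A) = -178.74, Var[A] = 863.43992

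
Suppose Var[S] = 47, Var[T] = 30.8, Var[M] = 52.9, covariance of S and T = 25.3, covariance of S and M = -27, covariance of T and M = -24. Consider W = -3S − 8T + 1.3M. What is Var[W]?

Var[W] = 4407.801

Var[W] = a²·Var[S] + b²·Var[T] + c²·Var[M] + 2ab·covariance of S and T + 2ac·covariance of S and M + 2bc·covariance of T and M, with a = -3, b = -8, c = 1.3.
= 423 + 1971.2 + 89.401 + 1214.4 + 210.6 + 499.2
= 4407.801.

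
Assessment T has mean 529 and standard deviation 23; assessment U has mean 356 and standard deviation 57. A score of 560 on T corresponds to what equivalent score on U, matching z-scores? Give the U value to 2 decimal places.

z = (560 − 529)/23 ≈ 1.3478.
U = 356 + z·57 = 356 + (560 − 529)·57/23 ≈ 432.83.

U = 432.83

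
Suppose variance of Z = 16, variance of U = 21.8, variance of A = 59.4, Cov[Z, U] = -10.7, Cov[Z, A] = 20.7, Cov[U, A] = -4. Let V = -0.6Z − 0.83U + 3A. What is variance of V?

variance of V = a²·variance of Z + b²·variance of U + c²·variance of A + 2ab·Cov[Z, U] + 2ac·Cov[Z, A] + 2bc·Cov[U, A], with a = -0.6, b = -0.83, c = 3.
= 5.76 + 15.01802 + 534.6 + (-10.6572) + (-74.52) + 19.92
= 490.12082.

variance of V = 490.12082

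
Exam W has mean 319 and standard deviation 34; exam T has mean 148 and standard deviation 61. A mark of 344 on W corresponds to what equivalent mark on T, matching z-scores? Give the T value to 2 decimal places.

T = 192.85

z = (344 − 319)/34 ≈ 0.7353.
T = 148 + z·61 = 148 + (344 − 319)·61/34 ≈ 192.85.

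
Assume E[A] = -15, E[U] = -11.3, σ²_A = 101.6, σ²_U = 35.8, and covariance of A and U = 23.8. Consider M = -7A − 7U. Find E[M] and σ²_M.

E[M] = 184.1, σ²_M = 9065

E[M] = (-7)·E[A] + (-7)·E[U] = (-7)·(-15) + (-7)·(-11.3) = 184.1.
σ²_M = a²·σ²_A + b²·σ²_U + 2ab·covariance of A and U with a = -7, b = -7.
= (-7)²·101.6 + (-7)²·35.8 + 2·(-7)·(-7)·23.8
= 4978.4 + 1754.2 + 2332.4 = 9065.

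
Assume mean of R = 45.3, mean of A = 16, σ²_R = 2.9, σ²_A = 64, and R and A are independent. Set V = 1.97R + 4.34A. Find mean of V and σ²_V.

mean of V = 1.97·mean of R + 4.34·mean of A = 1.97·45.3 + 4.34·16 = 158.681.
σ²_V = a²·σ²_R + b²·σ²_A + 2ab·Cov[R, A] with a = 1.97, b = 4.34.
Independence gives Cov[R, A] = 0.
= 1.97²·2.9 + 4.34²·64 + 2·1.97·4.34·0
= 11.25461 + 1205.4784 + 0 = 1216.73301.

mean of V = 158.681, σ²_V = 1216.73301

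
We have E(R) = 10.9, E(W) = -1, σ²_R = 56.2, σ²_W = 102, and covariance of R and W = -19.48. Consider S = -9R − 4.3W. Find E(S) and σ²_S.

E(S) = (-9)·E(R) + (-4.3)·E(W) = (-9)·10.9 + (-4.3)·(-1) = -93.8.
σ²_S = a²·σ²_R + b²·σ²_W + 2ab·covariance of R and W with a = -9, b = -4.3.
= (-9)²·56.2 + (-4.3)²·102 + 2·(-9)·(-4.3)·(-19.48)
= 4552.2 + 1885.98 + (-1507.752) = 4930.428.

E(S) = -93.8, σ²_S = 4930.428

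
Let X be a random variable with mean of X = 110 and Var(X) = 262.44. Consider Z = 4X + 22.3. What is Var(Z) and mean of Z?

Z = 4X + 22.3 is linear with a = 4, b = 22.3.
Var(Z) = a²·Var(X) = 4²·262.44 = 4199.04 (the additive constant 22.3 does not affect variance).
mean of Z = a·mean of X + b = 4·110 + 22.3 = 462.3.

Var(Z) = 4199.04, mean of Z = 462.3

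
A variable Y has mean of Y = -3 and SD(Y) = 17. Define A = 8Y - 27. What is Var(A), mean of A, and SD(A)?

A = 8Y - 27 is linear with a = 8, b = -27.
Var(Y) = 17² = 289.
Var(A) = a²·Var(Y) = 8²·289 = 18496 (the additive constant -27 does not affect variance).
mean of A = a·mean of Y + b = 8·(-3) + (-27) = -51.
SD(A) = |a|·SD(Y) = |8|·17 = 136.

Var(A) = 18496, mean of A = -51, SD(A) = 136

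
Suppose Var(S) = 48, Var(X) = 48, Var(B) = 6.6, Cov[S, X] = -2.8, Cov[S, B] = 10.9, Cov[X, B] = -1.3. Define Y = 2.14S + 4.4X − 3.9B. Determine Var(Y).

Var(Y) = a²·Var(S) + b²·Var(X) + c²·Var(B) + 2ab·Cov[S, X] + 2ac·Cov[S, B] + 2bc·Cov[X, B], with a = 2.14, b = 4.4, c = -3.9.
= 219.8208 + 929.28 + 100.386 + (-52.7296) + (-181.9428) + 44.616
= 1059.4304.

Var(Y) = 1059.4304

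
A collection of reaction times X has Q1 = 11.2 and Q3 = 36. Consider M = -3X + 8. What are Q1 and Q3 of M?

a = -3 < 0 reverses order: Q1(M) comes from Q3(X), Q3(M) from Q1(X).
Q1(M) = (-3)·36 + 8 = -100; Q3(M) = (-3)·11.2 + 8 = -25.6.

Q1(M) = -100, Q3(M) = -25.6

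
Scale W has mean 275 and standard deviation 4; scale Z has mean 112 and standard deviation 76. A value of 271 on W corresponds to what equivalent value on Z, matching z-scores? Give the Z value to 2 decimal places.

Z = 36.00

z = (271 − 275)/4 = -1.
Z = 112 + z·76 = 112 + (271 − 275)·76/4 = 36.00.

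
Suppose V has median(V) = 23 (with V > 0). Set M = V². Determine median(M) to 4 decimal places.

median(M) = 529

V² is monotone on this domain, so median(M) = square(23) = 529.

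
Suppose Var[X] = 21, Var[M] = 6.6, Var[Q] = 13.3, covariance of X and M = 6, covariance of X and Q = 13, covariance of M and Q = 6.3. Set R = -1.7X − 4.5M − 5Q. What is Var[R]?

Var[R] = a²·Var[X] + b²·Var[M] + c²·Var[Q] + 2ab·covariance of X and M + 2ac·covariance of X and Q + 2bc·covariance of M and Q, with a = -1.7, b = -4.5, c = -5.
= 60.69 + 133.65 + 332.5 + 91.8 + 221 + 283.5
= 1123.14.

Var[R] = 1123.14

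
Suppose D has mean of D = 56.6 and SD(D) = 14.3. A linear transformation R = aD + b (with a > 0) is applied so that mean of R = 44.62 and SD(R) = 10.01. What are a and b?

a = 0.7, b = 5

SD(R) = a·SD(D) (a > 0), so a = 10.01/14.3 = 0.7.
mean of R = a·mean of D + b, so b = 44.62 − 0.7·56.6 = 5.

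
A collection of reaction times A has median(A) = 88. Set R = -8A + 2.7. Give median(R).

median(R) = -701.3

A linear map preserves order up to sign, so median(R) = a·median(A) + b = (-8)·88 + 2.7 = -701.3.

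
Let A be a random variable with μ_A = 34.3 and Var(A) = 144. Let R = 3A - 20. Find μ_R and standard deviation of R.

μ_R = 82.9, standard deviation of R = 36

R = 3A - 20 is linear with a = 3, b = -20.
μ_R = a·μ_A + b = 3·34.3 + (-20) = 82.9.
standard deviation of A = √144 = 12.
standard deviation of R = |a|·standard deviation of A = |3|·12 = 36.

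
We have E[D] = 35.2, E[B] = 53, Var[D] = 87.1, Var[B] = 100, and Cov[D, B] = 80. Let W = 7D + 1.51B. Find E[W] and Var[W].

E[W] = 326.43, Var[W] = 6187.11

E[W] = 7·E[D] + 1.51·E[B] = 7·35.2 + 1.51·53 = 326.43.
Var[W] = a²·Var[D] + b²·Var[B] + 2ab·Cov[D, B] with a = 7, b = 1.51.
= 7²·87.1 + 1.51²·100 + 2·7·1.51·80
= 4267.9 + 228.01 + 1691.2 = 6187.11.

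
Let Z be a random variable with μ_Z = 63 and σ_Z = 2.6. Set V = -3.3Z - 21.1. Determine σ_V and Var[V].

V = -3.3Z - 21.1 is linear with a = -3.3, b = -21.1.
σ_V = |a|·σ_Z = |-3.3|·2.6 = 8.58.
Var[Z] = 2.6² = 6.76.
Var[V] = a²·Var[Z] = (-3.3)²·6.76 = 73.6164 (the additive constant -21.1 does not affect variance).

σ_V = 8.58, Var[V] = 73.6164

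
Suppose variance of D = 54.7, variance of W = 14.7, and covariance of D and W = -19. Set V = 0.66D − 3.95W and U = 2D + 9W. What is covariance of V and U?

covariance of V and U = -413.141

By bilinearity, covariance of V and U = ac·variance of D + bd·variance of W + (ad+bc)·covariance of D and W, with a=0.66, b=-3.95, c=2, d=9.
ac·variance of D = 0.66·2·54.7 = 72.204
bd·variance of W = (-3.95)·9·14.7 = -522.585
(ad+bc)·covariance of D and W = (-1.96)·(-19) = 37.24
covariance of V and U = 72.204 + (-522.585) + 37.24 = -413.141.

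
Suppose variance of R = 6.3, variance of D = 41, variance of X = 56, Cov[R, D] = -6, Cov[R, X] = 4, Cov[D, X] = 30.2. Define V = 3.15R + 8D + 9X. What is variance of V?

variance of V = a²·variance of R + b²·variance of D + c²·variance of X + 2ab·Cov[R, D] + 2ac·Cov[R, X] + 2bc·Cov[D, X], with a = 3.15, b = 8, c = 9.
= 62.51175 + 2624 + 4536 + (-302.4) + 226.8 + 4348.8
= 11495.71175.

variance of V = 11495.71175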